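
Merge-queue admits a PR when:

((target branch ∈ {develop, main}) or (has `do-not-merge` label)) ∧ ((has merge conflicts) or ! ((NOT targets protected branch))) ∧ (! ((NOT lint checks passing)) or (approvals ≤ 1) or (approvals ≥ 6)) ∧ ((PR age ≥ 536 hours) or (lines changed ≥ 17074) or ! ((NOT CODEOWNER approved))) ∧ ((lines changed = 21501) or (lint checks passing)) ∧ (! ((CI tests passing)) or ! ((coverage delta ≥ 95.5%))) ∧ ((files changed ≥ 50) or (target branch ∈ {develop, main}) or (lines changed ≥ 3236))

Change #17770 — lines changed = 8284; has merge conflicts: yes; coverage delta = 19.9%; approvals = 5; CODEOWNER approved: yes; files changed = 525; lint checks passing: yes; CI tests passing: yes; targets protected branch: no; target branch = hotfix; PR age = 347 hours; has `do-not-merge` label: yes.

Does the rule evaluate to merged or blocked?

Merged

Atomic conditions:
  target branch ∈ {develop, main}: hotfix is not in the set → false
  has `do-not-merge` label: yes → true
  has merge conflicts: yes → true
  NOT targets protected branch: no → true
  NOT lint checks passing: yes → false
  approvals ≤ 1: 5 ≤ 1 is false
  approvals ≥ 6: 5 ≥ 6 is false
  PR age ≥ 536 hours: 347 ≥ 536 is false
  lines changed ≥ 17074: 8284 ≥ 17074 is false
  NOT CODEOWNER approved: yes → false
  lines changed = 21501: 8284 == 21501 is false
  lint checks passing: yes → true
  CI tests passing: yes → true
  coverage delta ≥ 95.5%: 19.9 ≥ 95.5 is false
  files changed ≥ 50: 525 ≥ 50 is true
  lines changed ≥ 3236: 8284 ≥ 3236 is true
Combine:
[1] false OR true = true
[2.2] NOT true = false
[2] true OR false = true
[3.1] NOT false = true
[3] true OR false OR false = true
[4.3] NOT false = true
[4] false OR false OR true = true
[5] false OR true = true
[6.1] NOT true = false
[6.2] NOT false = true
[6] false OR true = true
[7] true OR false OR true = true
[root] true AND true AND true AND true AND true AND true AND true = true
Overall: true → merged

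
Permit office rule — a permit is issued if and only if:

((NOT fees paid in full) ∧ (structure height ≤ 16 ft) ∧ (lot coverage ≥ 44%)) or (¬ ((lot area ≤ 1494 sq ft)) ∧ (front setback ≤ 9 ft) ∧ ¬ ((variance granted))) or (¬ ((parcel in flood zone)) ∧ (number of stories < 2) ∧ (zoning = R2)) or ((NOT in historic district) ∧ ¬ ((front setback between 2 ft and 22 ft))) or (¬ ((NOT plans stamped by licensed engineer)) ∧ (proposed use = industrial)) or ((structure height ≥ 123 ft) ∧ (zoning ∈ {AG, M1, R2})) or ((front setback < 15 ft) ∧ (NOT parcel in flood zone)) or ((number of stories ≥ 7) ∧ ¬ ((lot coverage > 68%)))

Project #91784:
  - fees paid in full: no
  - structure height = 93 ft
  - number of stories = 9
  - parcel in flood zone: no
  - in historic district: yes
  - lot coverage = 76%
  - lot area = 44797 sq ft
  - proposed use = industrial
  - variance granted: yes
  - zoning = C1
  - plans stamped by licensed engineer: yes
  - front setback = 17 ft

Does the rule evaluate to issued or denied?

Atomic conditions:
  NOT fees paid in full: no → true
  structure height ≤ 16 ft: 93 ≤ 16 is false
  lot coverage ≥ 44%: 76 ≥ 44 is true
  lot area ≤ 1494 sq ft: 44797 ≤ 1494 is false
  front setback ≤ 9 ft: 17 ≤ 9 is false
  variance granted: yes → true
  parcel in flood zone: no → false
  number of stories < 2: 9 < 2 is false
  zoning = R2: C1 == R2 is false
  NOT in historic district: yes → false
  front setback between 2 ft and 22 ft: 17 in [2, 22] is true
  NOT plans stamped by licensed engineer: yes → false
  proposed use = industrial: industrial == industrial is true
  structure height ≥ 123 ft: 93 ≥ 123 is false
  zoning ∈ {AG, M1, R2}: C1 is not in the set → false
  front setback < 15 ft: 17 < 15 is false
  NOT parcel in flood zone: no → true
  number of stories ≥ 7: 9 ≥ 7 is true
  lot coverage > 68%: 76 > 68 is true
Combine:
[1] true AND false AND true = false
[2.1] NOT false = true
[2.3] NOT true = false
[2] true AND false AND false = false
[3.1] NOT false = true
[3] true AND false AND false = false
[4.2] NOT true = false
[4] false AND false = false
[5.1] NOT false = true
[5] true AND true = true
[6] false AND false = false
[7] false AND true = false
[8.2] NOT true = false
[8] true AND false = false
[root] false OR false OR false OR false OR true OR false OR false OR false = true
Overall: true → issued

Issued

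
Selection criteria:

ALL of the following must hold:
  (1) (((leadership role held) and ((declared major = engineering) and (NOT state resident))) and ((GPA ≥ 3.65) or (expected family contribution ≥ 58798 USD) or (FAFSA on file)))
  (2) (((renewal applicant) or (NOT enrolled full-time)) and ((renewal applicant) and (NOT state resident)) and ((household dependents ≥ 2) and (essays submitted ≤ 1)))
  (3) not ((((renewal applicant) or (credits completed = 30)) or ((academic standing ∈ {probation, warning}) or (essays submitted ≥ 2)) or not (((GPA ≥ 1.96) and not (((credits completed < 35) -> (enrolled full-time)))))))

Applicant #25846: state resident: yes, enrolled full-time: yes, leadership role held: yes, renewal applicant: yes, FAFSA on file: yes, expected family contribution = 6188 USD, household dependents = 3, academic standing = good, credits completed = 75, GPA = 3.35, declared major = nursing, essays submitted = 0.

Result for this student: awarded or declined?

Atomic conditions:
  leadership role held: yes → true
  declared major = engineering: nursing == engineering is false
  NOT state resident: yes → false
  GPA ≥ 3.65: 3.35 ≥ 3.65 is false
  expected family contribution ≥ 58798 USD: 6188 ≥ 58798 is false
  FAFSA on file: yes → true
  renewal applicant: yes → true
  NOT enrolled full-time: yes → false
  household dependents ≥ 2: 3 ≥ 2 is true
  essays submitted ≤ 1: 0 ≤ 1 is true
  credits completed = 30: 75 == 30 is false
  academic standing ∈ {probation, warning}: good is not in the set → false
  essays submitted ≥ 2: 0 ≥ 2 is false
  GPA ≥ 1.96: 3.35 ≥ 1.96 is true
  credits completed < 35: 75 < 35 is false
  enrolled full-time: yes → true
Combine:
[1.1.2] false AND false = false
[1.1] true AND false = false
[1.2] false OR false OR true = true
[1] false AND true = false
[2.1] true OR false = true
[2.2] true AND false = false
[2.3] true AND true = true
[2] true AND false AND true = false
[3.1.1] true OR false = true
[3.1.2] false OR false = false
[3.1.3.1.2.1] false → true (antecedent false ⇒ implication holds) = true
[3.1.3.1.2] NOT true = false
[3.1.3.1] true AND false = false
[3.1.3] NOT false = true
[3.1] true OR false OR true = true
[3] NOT true = false
[root] false AND false AND false = false
Overall: false → declined

Declined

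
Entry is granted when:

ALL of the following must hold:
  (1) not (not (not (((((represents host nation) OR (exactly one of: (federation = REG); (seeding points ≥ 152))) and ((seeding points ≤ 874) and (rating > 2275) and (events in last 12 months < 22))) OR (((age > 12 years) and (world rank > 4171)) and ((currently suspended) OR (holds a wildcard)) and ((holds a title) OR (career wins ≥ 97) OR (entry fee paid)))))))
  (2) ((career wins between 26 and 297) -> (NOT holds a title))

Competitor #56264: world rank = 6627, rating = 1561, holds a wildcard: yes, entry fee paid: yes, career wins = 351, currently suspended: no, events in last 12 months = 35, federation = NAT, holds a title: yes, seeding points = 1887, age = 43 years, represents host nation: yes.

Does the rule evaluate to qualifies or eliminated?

Eliminated

Atomic conditions:
  represents host nation: yes → true
  federation = REG: NAT == REG is false
  seeding points ≥ 152: 1887 ≥ 152 is true
  seeding points ≤ 874: 1887 ≤ 874 is false
  rating > 2275: 1561 > 2275 is false
  events in last 12 months < 22: 35 < 22 is false
  age > 12 years: 43 > 12 is true
  world rank > 4171: 6627 > 4171 is true
  currently suspended: no → false
  holds a wildcard: yes → true
  holds a title: yes → true
  career wins ≥ 97: 351 ≥ 97 is true
  entry fee paid: yes → true
  career wins between 26 and 297: 351 in [26, 297] is false
  NOT holds a title: yes → false
Combine:
[1.1.1.1.1.1.2] exactly-one(false, true) = true
[1.1.1.1.1.1] true OR true = true
[1.1.1.1.1.2] false AND false AND false = false
[1.1.1.1.1] true AND false = false
[1.1.1.1.2.1] true AND true = true
[1.1.1.1.2.2] false OR true = true
[1.1.1.1.2.3] true OR true OR true = true
[1.1.1.1.2] true AND true AND true = true
[1.1.1.1] false OR true = true
[1.1.1] NOT true = false
[1.1] NOT false = true
[1] NOT true = false
[2] false → false (antecedent false ⇒ implication holds) = true
[root] false AND true = false
Overall: false → eliminated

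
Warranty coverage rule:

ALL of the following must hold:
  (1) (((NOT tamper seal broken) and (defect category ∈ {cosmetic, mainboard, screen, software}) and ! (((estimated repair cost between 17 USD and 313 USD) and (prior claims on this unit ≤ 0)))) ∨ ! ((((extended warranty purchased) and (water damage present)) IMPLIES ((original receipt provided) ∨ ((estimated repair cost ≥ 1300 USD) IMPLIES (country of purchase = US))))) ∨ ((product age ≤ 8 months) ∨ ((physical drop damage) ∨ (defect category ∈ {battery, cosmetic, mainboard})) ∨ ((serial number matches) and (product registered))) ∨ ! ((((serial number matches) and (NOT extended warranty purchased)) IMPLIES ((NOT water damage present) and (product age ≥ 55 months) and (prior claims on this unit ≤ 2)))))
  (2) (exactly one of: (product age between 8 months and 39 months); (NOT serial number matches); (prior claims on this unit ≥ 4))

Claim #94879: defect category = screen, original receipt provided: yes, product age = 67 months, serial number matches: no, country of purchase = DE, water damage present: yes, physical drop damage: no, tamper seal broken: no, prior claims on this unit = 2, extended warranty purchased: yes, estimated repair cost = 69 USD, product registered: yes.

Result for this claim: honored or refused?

Honored

Atomic conditions:
  NOT tamper seal broken: no → true
  defect category ∈ {cosmetic, mainboard, screen, software}: screen is in the set → true
  estimated repair cost between 17 USD and 313 USD: 69 in [17, 313] is true
  prior claims on this unit ≤ 0: 2 ≤ 0 is false
  extended warranty purchased: yes → true
  water damage present: yes → true
  original receipt provided: yes → true
  estimated repair cost ≥ 1300 USD: 69 ≥ 1300 is false
  country of purchase = US: DE == US is false
  product age ≤ 8 months: 67 ≤ 8 is false
  physical drop damage: no → false
  defect category ∈ {battery, cosmetic, mainboard}: screen is not in the set → false
  serial number matches: no → false
  product registered: yes → true
  NOT extended warranty purchased: yes → false
  NOT water damage present: yes → false
  product age ≥ 55 months: 67 ≥ 55 is true
  prior claims on this unit ≤ 2: 2 ≤ 2 is true
  product age between 8 months and 39 months: 67 in [8, 39] is false
  NOT serial number matches: no → true
  prior claims on this unit ≥ 4: 2 ≥ 4 is false
Combine:
[1.1.3.1] true AND false = false
[1.1.3] NOT false = true
[1.1] true AND true AND true = true
[1.2.1.1] true AND true = true
[1.2.1.2.2] false → false (antecedent false ⇒ implication holds) = true
[1.2.1.2] true OR true = true
[1.2.1] true → true = true
[1.2] NOT true = false
[1.3.2] false OR false = false
[1.3.3] false AND true = false
[1.3] false OR false OR false = false
[1.4.1.1] false AND false = false
[1.4.1.2] false AND true AND true = false
[1.4.1] false → false (antecedent false ⇒ implication holds) = true
[1.4] NOT true = false
[1] true OR false OR false OR false = true
[2] exactly-one(false, true, false) = true
[root] true AND true = true
Overall: true → honored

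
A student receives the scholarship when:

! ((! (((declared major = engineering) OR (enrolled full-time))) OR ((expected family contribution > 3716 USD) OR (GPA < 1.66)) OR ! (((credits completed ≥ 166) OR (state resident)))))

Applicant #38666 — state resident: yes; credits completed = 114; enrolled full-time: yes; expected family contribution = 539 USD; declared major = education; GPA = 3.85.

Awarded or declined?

Atomic conditions:
  declared major = engineering: education == engineering is false
  enrolled full-time: yes → true
  expected family contribution > 3716 USD: 539 > 3716 is false
  GPA < 1.66: 3.85 < 1.66 is false
  credits completed ≥ 166: 114 ≥ 166 is false
  state resident: yes → true
Combine:
[1.1.1] false OR true = true
[1.1] NOT true = false
[1.2] false OR false = false
[1.3.1] false OR true = true
[1.3] NOT true = false
[1] false OR false OR false = false
[root] NOT false = true
Overall: true → awarded

Awarded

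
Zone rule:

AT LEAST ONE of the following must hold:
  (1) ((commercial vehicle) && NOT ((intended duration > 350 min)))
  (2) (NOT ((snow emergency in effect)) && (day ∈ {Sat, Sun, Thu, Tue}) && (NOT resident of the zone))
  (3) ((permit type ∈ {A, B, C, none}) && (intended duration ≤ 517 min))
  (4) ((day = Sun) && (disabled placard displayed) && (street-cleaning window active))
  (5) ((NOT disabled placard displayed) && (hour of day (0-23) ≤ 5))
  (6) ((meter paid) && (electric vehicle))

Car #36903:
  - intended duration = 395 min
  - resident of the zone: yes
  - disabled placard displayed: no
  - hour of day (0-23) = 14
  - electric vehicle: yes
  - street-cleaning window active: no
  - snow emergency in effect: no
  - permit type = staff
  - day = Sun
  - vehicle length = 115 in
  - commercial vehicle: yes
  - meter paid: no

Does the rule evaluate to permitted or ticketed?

Atomic conditions:
  commercial vehicle: yes → true
  intended duration > 350 min: 395 > 350 is true
  snow emergency in effect: no → false
  day ∈ {Sat, Sun, Thu, Tue}: Sun is in the set → true
  NOT resident of the zone: yes → false
  permit type ∈ {A, B, C, none}: staff is not in the set → false
  intended duration ≤ 517 min: 395 ≤ 517 is true
  day = Sun: Sun == Sun is true
  disabled placard displayed: no → false
  street-cleaning window active: no → false
  NOT disabled placard displayed: no → true
  hour of day (0-23) ≤ 5: 14 ≤ 5 is false
  meter paid: no → false
  electric vehicle: yes → true
Combine:
[1.2] NOT true = false
[1] true AND false = false
[2.1] NOT false = true
[2] true AND true AND false = false
[3] false AND true = false
[4] true AND false AND false = false
[5] true AND false = false
[6] false AND true = false
[root] false OR false OR false OR false OR false OR false = false
Overall: false → ticketed

Ticketed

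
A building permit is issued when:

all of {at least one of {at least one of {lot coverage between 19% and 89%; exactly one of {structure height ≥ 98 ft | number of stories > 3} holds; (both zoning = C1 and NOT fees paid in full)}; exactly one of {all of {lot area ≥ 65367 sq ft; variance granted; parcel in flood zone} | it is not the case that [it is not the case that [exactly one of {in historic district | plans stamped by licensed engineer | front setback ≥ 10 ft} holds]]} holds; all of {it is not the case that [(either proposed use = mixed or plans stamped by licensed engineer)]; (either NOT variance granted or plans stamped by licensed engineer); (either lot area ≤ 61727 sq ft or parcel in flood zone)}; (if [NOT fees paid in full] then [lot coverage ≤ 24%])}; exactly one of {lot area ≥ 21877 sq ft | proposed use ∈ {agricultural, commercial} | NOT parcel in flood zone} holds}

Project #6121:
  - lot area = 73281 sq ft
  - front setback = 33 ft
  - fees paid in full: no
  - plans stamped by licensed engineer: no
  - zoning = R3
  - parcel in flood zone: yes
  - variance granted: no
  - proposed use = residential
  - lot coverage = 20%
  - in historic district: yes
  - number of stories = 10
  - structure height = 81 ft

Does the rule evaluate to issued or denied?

Atomic conditions:
  lot coverage between 19% and 89%: 20 in [19, 89] is true
  structure height ≥ 98 ft: 81 ≥ 98 is false
  number of stories > 3: 10 > 3 is true
  zoning = C1: R3 == C1 is false
  NOT fees paid in full: no → true
  lot area ≥ 65367 sq ft: 73281 ≥ 65367 is true
  variance granted: no → false
  parcel in flood zone: yes → true
  in historic district: yes → true
  plans stamped by licensed engineer: no → false
  front setback ≥ 10 ft: 33 ≥ 10 is true
  proposed use = mixed: residential == mixed is false
  NOT variance granted: no → true
  lot area ≤ 61727 sq ft: 73281 ≤ 61727 is false
  lot coverage ≤ 24%: 20 ≤ 24 is true
  lot area ≥ 21877 sq ft: 73281 ≥ 21877 is true
  proposed use ∈ {agricultural, commercial}: residential is not in the set → false
  NOT parcel in flood zone: yes → false
Combine:
[1.1.2] exactly-one(false, true) = true
[1.1.3] false AND true = false
[1.1] true OR true OR false = true
[1.2.1] true AND false AND true = false
[1.2.2.1.1] exactly-one(true, false, true) = false
[1.2.2.1] NOT false = true
[1.2.2] NOT true = false
[1.2] exactly-one(false, false) = false
[1.3.1.1] false OR false = false
[1.3.1] NOT false = true
[1.3.2] true OR false = true
[1.3.3] false OR true = true
[1.3] true AND true AND true = true
[1.4] true → true = true
[1] true OR false OR true OR true = true
[2] exactly-one(true, false, false) = true
[root] true AND true = true
Overall: true → issued

Issued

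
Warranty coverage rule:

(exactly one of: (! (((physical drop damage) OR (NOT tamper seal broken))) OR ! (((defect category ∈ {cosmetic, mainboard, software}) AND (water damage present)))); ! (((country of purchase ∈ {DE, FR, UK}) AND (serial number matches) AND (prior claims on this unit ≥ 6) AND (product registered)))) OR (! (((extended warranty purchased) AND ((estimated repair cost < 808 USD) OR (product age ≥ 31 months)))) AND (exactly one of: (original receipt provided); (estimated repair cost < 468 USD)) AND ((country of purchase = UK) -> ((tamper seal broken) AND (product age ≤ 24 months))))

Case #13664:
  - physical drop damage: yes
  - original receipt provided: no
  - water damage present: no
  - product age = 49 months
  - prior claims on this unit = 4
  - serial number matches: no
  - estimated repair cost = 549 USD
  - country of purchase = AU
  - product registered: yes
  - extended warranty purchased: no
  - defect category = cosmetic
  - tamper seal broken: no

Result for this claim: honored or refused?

Refused

Atomic conditions:
  physical drop damage: yes → true
  NOT tamper seal broken: no → true
  defect category ∈ {cosmetic, mainboard, software}: cosmetic is in the set → true
  water damage present: no → false
  country of purchase ∈ {DE, FR, UK}: AU is not in the set → false
  serial number matches: no → false
  prior claims on this unit ≥ 6: 4 ≥ 6 is false
  product registered: yes → true
  extended warranty purchased: no → false
  estimated repair cost < 808 USD: 549 < 808 is true
  product age ≥ 31 months: 49 ≥ 31 is true
  original receipt provided: no → false
  estimated repair cost < 468 USD: 549 < 468 is false
  country of purchase = UK: AU == UK is false
  tamper seal broken: no → false
  product age ≤ 24 months: 49 ≤ 24 is false
Combine:
[1.1.1.1] true OR true = true
[1.1.1] NOT true = false
[1.1.2.1] true AND false = false
[1.1.2] NOT false = true
[1.1] false OR true = true
[1.2.1] false AND false AND false AND true = false
[1.2] NOT false = true
[1] exactly-one(true, true) = false
[2.1.1.2] true OR true = true
[2.1.1] false AND true = false
[2.1] NOT false = true
[2.2] exactly-one(false, false) = false
[2.3.2] false AND false = false
[2.3] false → false (antecedent false ⇒ implication holds) = true
[2] true AND false AND true = false
[root] false OR false = false
Overall: false → refused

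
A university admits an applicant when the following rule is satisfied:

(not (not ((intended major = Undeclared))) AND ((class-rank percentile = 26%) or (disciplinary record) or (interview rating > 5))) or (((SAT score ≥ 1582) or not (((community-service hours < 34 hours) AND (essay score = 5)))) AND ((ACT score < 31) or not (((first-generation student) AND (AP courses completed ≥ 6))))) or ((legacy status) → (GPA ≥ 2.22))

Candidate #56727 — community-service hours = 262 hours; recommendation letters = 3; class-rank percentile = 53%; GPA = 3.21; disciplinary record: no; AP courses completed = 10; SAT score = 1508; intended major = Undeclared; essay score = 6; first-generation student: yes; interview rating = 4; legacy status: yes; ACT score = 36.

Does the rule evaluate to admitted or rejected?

Admitted

Atomic conditions:
  intended major = Undeclared: Undeclared == Undeclared is true
  class-rank percentile = 26%: 53 == 26 is false
  disciplinary record: no → false
  interview rating > 5: 4 > 5 is false
  SAT score ≥ 1582: 1508 ≥ 1582 is false
  community-service hours < 34 hours: 262 < 34 is false
  essay score = 5: 6 == 5 is false
  ACT score < 31: 36 < 31 is false
  first-generation student: yes → true
  AP courses completed ≥ 6: 10 ≥ 6 is true
  legacy status: yes → true
  GPA ≥ 2.22: 3.21 ≥ 2.22 is true
Combine:
[1.1.1] NOT true = false
[1.1] NOT false = true
[1.2] false OR false OR false = false
[1] true AND false = false
[2.1.2.1] false AND false = false
[2.1.2] NOT false = true
[2.1] false OR true = true
[2.2.2.1] true AND true = true
[2.2.2] NOT true = false
[2.2] false OR false = false
[2] true AND false = false
[3] true → true = true
[root] false OR false OR true = true
Overall: true → admitted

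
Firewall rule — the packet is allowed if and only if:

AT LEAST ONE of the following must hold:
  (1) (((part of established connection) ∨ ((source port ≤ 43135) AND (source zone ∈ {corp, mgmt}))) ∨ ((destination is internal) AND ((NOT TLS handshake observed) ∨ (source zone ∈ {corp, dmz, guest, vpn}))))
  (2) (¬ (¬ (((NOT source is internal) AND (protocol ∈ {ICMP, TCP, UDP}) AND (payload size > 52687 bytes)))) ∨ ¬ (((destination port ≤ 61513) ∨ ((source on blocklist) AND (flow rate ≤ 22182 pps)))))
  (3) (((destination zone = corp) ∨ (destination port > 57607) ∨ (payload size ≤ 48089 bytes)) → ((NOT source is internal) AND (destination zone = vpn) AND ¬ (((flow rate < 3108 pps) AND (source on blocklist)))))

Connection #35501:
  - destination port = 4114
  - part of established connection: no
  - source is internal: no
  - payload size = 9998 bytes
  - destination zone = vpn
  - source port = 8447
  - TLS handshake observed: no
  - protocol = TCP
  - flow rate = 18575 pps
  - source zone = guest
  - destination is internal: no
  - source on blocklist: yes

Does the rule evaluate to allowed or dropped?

Atomic conditions:
  part of established connection: no → false
  source port ≤ 43135: 8447 ≤ 43135 is true
  source zone ∈ {corp, mgmt}: guest is not in the set → false
  destination is internal: no → false
  NOT TLS handshake observed: no → true
  source zone ∈ {corp, dmz, guest, vpn}: guest is in the set → true
  NOT source is internal: no → true
  protocol ∈ {ICMP, TCP, UDP}: TCP is in the set → true
  payload size > 52687 bytes: 9998 > 52687 is false
  destination port ≤ 61513: 4114 ≤ 61513 is true
  source on blocklist: yes → true
  flow rate ≤ 22182 pps: 18575 ≤ 22182 is true
  destination zone = corp: vpn == corp is false
  destination port > 57607: 4114 > 57607 is false
  payload size ≤ 48089 bytes: 9998 ≤ 48089 is true
  destination zone = vpn: vpn == vpn is true
  flow rate < 3108 pps: 18575 < 3108 is false
Combine:
[1.1.2] true AND false = false
[1.1] false OR false = false
[1.2.2] true OR true = true
[1.2] false AND true = false
[1] false OR false = false
[2.1.1.1] true AND true AND false = false
[2.1.1] NOT false = true
[2.1] NOT true = false
[2.2.1.2] true AND true = true
[2.2.1] true OR true = true
[2.2] NOT true = false
[2] false OR false = false
[3.1] false OR false OR true = true
[3.2.3.1] false AND true = false
[3.2.3] NOT false = true
[3.2] true AND true AND true = true
[3] true → true = true
[root] false OR false OR true = true
Overall: true → allowed

Allowed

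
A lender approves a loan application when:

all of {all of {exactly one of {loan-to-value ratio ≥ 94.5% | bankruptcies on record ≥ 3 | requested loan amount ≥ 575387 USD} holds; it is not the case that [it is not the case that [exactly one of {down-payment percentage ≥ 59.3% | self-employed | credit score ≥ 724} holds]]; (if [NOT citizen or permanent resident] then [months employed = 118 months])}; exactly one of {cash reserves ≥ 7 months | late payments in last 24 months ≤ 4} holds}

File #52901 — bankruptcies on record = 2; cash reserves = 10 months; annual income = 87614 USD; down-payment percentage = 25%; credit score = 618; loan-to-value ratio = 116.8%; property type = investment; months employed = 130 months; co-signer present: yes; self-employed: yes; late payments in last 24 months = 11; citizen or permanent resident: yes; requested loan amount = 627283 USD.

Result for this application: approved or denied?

Denied

Atomic conditions:
  loan-to-value ratio ≥ 94.5%: 116.8 ≥ 94.5 is true
  bankruptcies on record ≥ 3: 2 ≥ 3 is false
  requested loan amount ≥ 575387 USD: 627283 ≥ 575387 is true
  down-payment percentage ≥ 59.3%: 25 ≥ 59.3 is false
  self-employed: yes → true
  credit score ≥ 724: 618 ≥ 724 is false
  NOT citizen or permanent resident: yes → false
  months employed = 118 months: 130 == 118 is false
  cash reserves ≥ 7 months: 10 ≥ 7 is true
  late payments in last 24 months ≤ 4: 11 ≤ 4 is false
Combine:
[1.1] exactly-one(true, false, true) = false
[1.2.1.1] exactly-one(false, true, false) = true
[1.2.1] NOT true = false
[1.2] NOT false = true
[1.3] false → false (antecedent false ⇒ implication holds) = true
[1] false AND true AND true = false
[2] exactly-one(true, false) = true
[root] false AND true = false
Overall: false → denied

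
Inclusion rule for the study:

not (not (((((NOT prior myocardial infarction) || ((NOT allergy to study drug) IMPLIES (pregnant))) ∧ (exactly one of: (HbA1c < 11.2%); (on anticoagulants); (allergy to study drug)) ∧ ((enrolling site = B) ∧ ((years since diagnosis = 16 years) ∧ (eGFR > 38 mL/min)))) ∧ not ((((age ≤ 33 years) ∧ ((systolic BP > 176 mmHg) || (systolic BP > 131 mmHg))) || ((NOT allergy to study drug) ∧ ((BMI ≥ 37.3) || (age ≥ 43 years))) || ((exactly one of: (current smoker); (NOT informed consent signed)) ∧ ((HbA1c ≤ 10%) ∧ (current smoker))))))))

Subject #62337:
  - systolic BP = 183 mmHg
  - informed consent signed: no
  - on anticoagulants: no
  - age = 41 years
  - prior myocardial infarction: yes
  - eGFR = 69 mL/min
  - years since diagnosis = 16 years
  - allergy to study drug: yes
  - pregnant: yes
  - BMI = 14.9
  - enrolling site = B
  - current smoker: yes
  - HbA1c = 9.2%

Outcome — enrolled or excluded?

Excluded

Atomic conditions:
  NOT prior myocardial infarction: yes → false
  NOT allergy to study drug: yes → false
  pregnant: yes → true
  HbA1c < 11.2%: 9.2 < 11.2 is true
  on anticoagulants: no → false
  allergy to study drug: yes → true
  enrolling site = B: B == B is true
  years since diagnosis = 16 years: 16 == 16 is true
  eGFR > 38 mL/min: 69 > 38 is true
  age ≤ 33 years: 41 ≤ 33 is false
  systolic BP > 176 mmHg: 183 > 176 is true
  systolic BP > 131 mmHg: 183 > 131 is true
  BMI ≥ 37.3: 14.9 ≥ 37.3 is false
  age ≥ 43 years: 41 ≥ 43 is false
  current smoker: yes → true
  NOT informed consent signed: no → true
  HbA1c ≤ 10%: 9.2 ≤ 10 is true
Combine:
[1.1.1.1.2] false → true (antecedent false ⇒ implication holds) = true
[1.1.1.1] false OR true = true
[1.1.1.2] exactly-one(true, false, true) = false
[1.1.1.3.2] true AND true = true
[1.1.1.3] true AND true = true
[1.1.1] true AND false AND true = false
[1.1.2.1.1.2] true OR true = true
[1.1.2.1.1] false AND true = false
[1.1.2.1.2.2] false OR false = false
[1.1.2.1.2] false AND false = false
[1.1.2.1.3.1] exactly-one(true, true) = false
[1.1.2.1.3.2] true AND true = true
[1.1.2.1.3] false AND true = false
[1.1.2.1] false OR false OR false = false
[1.1.2] NOT false = true
[1.1] false AND true = false
[1] NOT false = true
[root] NOT true = false
Overall: false → excluded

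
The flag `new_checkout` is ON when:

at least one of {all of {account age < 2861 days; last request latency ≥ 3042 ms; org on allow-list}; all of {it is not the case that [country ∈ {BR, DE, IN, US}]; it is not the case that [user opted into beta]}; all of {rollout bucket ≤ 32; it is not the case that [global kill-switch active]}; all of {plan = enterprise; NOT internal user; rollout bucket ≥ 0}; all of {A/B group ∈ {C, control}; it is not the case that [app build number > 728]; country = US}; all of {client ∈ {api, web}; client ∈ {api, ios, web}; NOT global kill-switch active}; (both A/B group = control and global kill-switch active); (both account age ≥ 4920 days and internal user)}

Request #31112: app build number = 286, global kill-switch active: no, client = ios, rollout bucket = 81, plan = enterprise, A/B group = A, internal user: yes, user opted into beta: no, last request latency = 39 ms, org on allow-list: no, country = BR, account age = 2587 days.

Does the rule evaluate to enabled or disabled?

Atomic conditions:
  account age < 2861 days: 2587 < 2861 is true
  last request latency ≥ 3042 ms: 39 ≥ 3042 is false
  org on allow-list: no → false
  country ∈ {BR, DE, IN, US}: BR is in the set → true
  user opted into beta: no → false
  rollout bucket ≤ 32: 81 ≤ 32 is false
  global kill-switch active: no → false
  plan = enterprise: enterprise == enterprise is true
  NOT internal user: yes → false
  rollout bucket ≥ 0: 81 ≥ 0 is true
  A/B group ∈ {C, control}: A is not in the set → false
  app build number > 728: 286 > 728 is false
  country = US: BR == US is false
  client ∈ {api, web}: ios is not in the set → false
  client ∈ {api, ios, web}: ios is in the set → true
  NOT global kill-switch active: no → true
  A/B group = control: A == control is false
  account age ≥ 4920 days: 2587 ≥ 4920 is false
  internal user: yes → true
Combine:
[1] true AND false AND false = false
[2.1] NOT true = false
[2.2] NOT false = true
[2] false AND true = false
[3.2] NOT false = true
[3] false AND true = false
[4] true AND false AND true = false
[5.2] NOT false = true
[5] false AND true AND false = false
[6] false AND true AND true = false
[7] false AND false = false
[8] false AND true = false
[root] false OR false OR false OR false OR false OR false OR false OR false = false
Overall: false → disabled

Disabled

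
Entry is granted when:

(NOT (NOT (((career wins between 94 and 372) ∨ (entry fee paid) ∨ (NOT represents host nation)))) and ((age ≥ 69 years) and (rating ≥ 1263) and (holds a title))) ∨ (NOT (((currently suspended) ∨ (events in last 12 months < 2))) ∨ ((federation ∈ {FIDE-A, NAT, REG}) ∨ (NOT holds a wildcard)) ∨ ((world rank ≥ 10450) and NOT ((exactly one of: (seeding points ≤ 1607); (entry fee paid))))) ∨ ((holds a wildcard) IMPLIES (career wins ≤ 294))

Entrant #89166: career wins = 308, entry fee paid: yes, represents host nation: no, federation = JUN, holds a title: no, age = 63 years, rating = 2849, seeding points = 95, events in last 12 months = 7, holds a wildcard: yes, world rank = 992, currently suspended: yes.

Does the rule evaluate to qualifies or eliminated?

Atomic conditions:
  career wins between 94 and 372: 308 in [94, 372] is true
  entry fee paid: yes → true
  NOT represents host nation: no → true
  age ≥ 69 years: 63 ≥ 69 is false
  rating ≥ 1263: 2849 ≥ 1263 is true
  holds a title: no → false
  currently suspended: yes → true
  events in last 12 months < 2: 7 < 2 is false
  federation ∈ {FIDE-A, NAT, REG}: JUN is not in the set → false
  NOT holds a wildcard: yes → false
  world rank ≥ 10450: 992 ≥ 10450 is false
  seeding points ≤ 1607: 95 ≤ 1607 is true
  holds a wildcard: yes → true
  career wins ≤ 294: 308 ≤ 294 is false
Combine:
[1.1.1.1] true OR true OR true = true
[1.1.1] NOT true = false
[1.1] NOT false = true
[1.2] false AND true AND false = false
[1] true AND false = false
[2.1.1] true OR false = true
[2.1] NOT true = false
[2.2] false OR false = false
[2.3.2.1] exactly-one(true, true) = false
[2.3.2] NOT false = true
[2.3] false AND true = false
[2] false OR false OR false = false
[3] true → false = false
[root] false OR false OR false = false
Overall: false → eliminated

Eliminated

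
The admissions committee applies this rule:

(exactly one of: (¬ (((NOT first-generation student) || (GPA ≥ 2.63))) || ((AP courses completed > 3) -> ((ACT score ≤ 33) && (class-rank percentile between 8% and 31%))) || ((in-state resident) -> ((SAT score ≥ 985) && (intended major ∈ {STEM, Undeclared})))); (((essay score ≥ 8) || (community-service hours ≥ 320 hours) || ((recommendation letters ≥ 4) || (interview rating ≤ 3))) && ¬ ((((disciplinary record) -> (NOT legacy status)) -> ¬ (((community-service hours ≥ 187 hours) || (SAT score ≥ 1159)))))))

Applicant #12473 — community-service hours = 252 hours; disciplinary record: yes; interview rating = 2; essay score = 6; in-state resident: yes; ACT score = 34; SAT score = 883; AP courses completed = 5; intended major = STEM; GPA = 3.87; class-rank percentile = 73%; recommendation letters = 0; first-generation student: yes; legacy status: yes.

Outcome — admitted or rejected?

Atomic conditions:
  NOT first-generation student: yes → false
  GPA ≥ 2.63: 3.87 ≥ 2.63 is true
  AP courses completed > 3: 5 > 3 is true
  ACT score ≤ 33: 34 ≤ 33 is false
  class-rank percentile between 8% and 31%: 73 in [8, 31] is false
  in-state resident: yes → true
  SAT score ≥ 985: 883 ≥ 985 is false
  intended major ∈ {STEM, Undeclared}: STEM is in the set → true
  essay score ≥ 8: 6 ≥ 8 is false
  community-service hours ≥ 320 hours: 252 ≥ 320 is false
  recommendation letters ≥ 4: 0 ≥ 4 is false
  interview rating ≤ 3: 2 ≤ 3 is true
  disciplinary record: yes → true
  NOT legacy status: yes → false
  community-service hours ≥ 187 hours: 252 ≥ 187 is true
  SAT score ≥ 1159: 883 ≥ 1159 is false
Combine:
[1.1.1] false OR true = true
[1.1] NOT true = false
[1.2.2] false AND false = false
[1.2] true → false = false
[1.3.2] false AND true = false
[1.3] true → false = false
[1] false OR false OR false = false
[2.1.3] false OR true = true
[2.1] false OR false OR true = true
[2.2.1.1] true → false = false
[2.2.1.2.1] true OR false = true
[2.2.1.2] NOT true = false
[2.2.1] false → false (antecedent false ⇒ implication holds) = true
[2.2] NOT true = false
[2] true AND false = false
[root] exactly-one(false, false) = false
Overall: false → rejected

Rejected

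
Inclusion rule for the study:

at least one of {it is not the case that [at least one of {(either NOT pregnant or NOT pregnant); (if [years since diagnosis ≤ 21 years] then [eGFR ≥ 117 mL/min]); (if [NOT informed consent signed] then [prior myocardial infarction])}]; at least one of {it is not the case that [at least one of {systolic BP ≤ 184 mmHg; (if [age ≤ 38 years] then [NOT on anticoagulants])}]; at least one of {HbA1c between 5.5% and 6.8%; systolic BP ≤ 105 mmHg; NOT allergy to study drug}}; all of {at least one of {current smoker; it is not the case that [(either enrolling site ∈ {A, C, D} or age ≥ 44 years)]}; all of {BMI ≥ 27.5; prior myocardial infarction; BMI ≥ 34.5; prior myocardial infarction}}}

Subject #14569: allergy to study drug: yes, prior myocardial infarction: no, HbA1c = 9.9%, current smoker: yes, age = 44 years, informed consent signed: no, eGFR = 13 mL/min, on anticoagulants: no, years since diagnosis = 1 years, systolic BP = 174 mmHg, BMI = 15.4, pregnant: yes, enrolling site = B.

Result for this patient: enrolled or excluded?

Atomic conditions:
  NOT pregnant: yes → false
  years since diagnosis ≤ 21 years: 1 ≤ 21 is true
  eGFR ≥ 117 mL/min: 13 ≥ 117 is false
  NOT informed consent signed: no → true
  prior myocardial infarction: no → false
  systolic BP ≤ 184 mmHg: 174 ≤ 184 is true
  age ≤ 38 years: 44 ≤ 38 is false
  NOT on anticoagulants: no → true
  HbA1c between 5.5% and 6.8%: 9.9 in [5.5, 6.8] is false
  systolic BP ≤ 105 mmHg: 174 ≤ 105 is false
  NOT allergy to study drug: yes → false
  current smoker: yes → true
  enrolling site ∈ {A, C, D}: B is not in the set → false
  age ≥ 44 years: 44 ≥ 44 is true
  BMI ≥ 27.5: 15.4 ≥ 27.5 is false
  BMI ≥ 34.5: 15.4 ≥ 34.5 is false
Combine:
[1.1.1] false OR false = false
[1.1.2] true → false = false
[1.1.3] true → false = false
[1.1] false OR false OR false = false
[1] NOT false = true
[2.1.1.2] false → true (antecedent false ⇒ implication holds) = true
[2.1.1] true OR true = true
[2.1] NOT true = false
[2.2] false OR false OR false = false
[2] false OR false = false
[3.1.2.1] false OR true = true
[3.1.2] NOT true = false
[3.1] true OR false = true
[3.2] false AND false AND false AND false = false
[3] true AND false = false
[root] true OR false OR false = true
Overall: true → enrolled

Enrolled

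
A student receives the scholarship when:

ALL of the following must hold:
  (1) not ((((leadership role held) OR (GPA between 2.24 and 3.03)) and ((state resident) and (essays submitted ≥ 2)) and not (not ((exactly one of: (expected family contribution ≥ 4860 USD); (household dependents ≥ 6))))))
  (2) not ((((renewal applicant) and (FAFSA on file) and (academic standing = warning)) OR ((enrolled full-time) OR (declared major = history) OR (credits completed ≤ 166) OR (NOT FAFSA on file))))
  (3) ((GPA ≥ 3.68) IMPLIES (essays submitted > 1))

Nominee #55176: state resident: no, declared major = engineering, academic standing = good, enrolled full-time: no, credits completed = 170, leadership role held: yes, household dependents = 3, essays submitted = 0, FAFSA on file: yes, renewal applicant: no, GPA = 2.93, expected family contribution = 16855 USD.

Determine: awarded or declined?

Atomic conditions:
  leadership role held: yes → true
  GPA between 2.24 and 3.03: 2.93 in [2.24, 3.03] is true
  state resident: no → false
  essays submitted ≥ 2: 0 ≥ 2 is false
  expected family contribution ≥ 4860 USD: 16855 ≥ 4860 is true
  household dependents ≥ 6: 3 ≥ 6 is false
  renewal applicant: no → false
  FAFSA on file: yes → true
  academic standing = warning: good == warning is false
  enrolled full-time: no → false
  declared major = history: engineering == history is false
  credits completed ≤ 166: 170 ≤ 166 is false
  NOT FAFSA on file: yes → false
  GPA ≥ 3.68: 2.93 ≥ 3.68 is false
  essays submitted > 1: 0 > 1 is false
Combine:
[1.1.1] true OR true = true
[1.1.2] false AND false = false
[1.1.3.1.1] exactly-one(true, false) = true
[1.1.3.1] NOT true = false
[1.1.3] NOT false = true
[1.1] true AND false AND true = false
[1] NOT false = true
[2.1.1] false AND true AND false = false
[2.1.2] false OR false OR false OR false = false
[2.1] false OR false = false
[2] NOT false = true
[3] false → false (antecedent false ⇒ implication holds) = true
[root] true AND true AND true = true
Overall: true → awarded

Awarded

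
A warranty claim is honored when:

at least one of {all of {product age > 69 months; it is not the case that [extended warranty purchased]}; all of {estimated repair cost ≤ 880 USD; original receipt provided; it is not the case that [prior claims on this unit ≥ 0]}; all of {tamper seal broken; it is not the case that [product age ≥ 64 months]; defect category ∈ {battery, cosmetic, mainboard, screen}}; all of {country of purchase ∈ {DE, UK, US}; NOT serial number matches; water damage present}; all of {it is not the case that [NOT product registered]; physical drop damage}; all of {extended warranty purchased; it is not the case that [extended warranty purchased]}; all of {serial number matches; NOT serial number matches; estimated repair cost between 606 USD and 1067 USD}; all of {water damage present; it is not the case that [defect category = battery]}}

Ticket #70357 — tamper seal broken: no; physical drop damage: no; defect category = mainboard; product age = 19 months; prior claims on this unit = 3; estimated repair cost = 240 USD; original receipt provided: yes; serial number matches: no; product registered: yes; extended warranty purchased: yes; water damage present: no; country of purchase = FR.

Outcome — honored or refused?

Refused

Atomic conditions:
  product age > 69 months: 19 > 69 is false
  extended warranty purchased: yes → true
  estimated repair cost ≤ 880 USD: 240 ≤ 880 is true
  original receipt provided: yes → true
  prior claims on this unit ≥ 0: 3 ≥ 0 is true
  tamper seal broken: no → false
  product age ≥ 64 months: 19 ≥ 64 is false
  defect category ∈ {battery, cosmetic, mainboard, screen}: mainboard is in the set → true
  country of purchase ∈ {DE, UK, US}: FR is not in the set → false
  NOT serial number matches: no → true
  water damage present: no → false
  NOT product registered: yes → false
  physical drop damage: no → false
  serial number matches: no → false
  estimated repair cost between 606 USD and 1067 USD: 240 in [606, 1067] is false
  defect category = battery: mainboard == battery is false
Combine:
[1.2] NOT true = false
[1] false AND false = false
[2.3] NOT true = false
[2] true AND true AND false = false
[3.2] NOT false = true
[3] false AND true AND true = false
[4] false AND true AND false = false
[5.1] NOT false = true
[5] true AND false = false
[6.2] NOT true = false
[6] true AND false = false
[7] false AND true AND false = false
[8.2] NOT false = true
[8] false AND true = false
[root] false OR false OR false OR false OR false OR false OR false OR false = false
Overall: false → refused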